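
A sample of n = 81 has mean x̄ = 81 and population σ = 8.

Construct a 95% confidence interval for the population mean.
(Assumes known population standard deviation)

Confidence level: 95%, α = 0.05
z_0.025 = 1.960
SE = σ/√n = 8/√81 = 0.8889
Margin of error = 1.960 × 0.8889 = 1.7422
CI: x̄ ± margin = 81 ± 1.7422
CI: (79.2578, 82.7422)

Answer: (79.2578, 82.7422)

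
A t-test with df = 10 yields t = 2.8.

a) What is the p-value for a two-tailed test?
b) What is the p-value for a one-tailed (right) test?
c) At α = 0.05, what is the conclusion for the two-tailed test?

Answer: a) 0.0188, b) 0.0094, c) reject H₀

Derivation:
Using t-distribution with df = 10:
a) Two-tailed: p = 2×P(T > 2.8) = 0.0188
b) One-tailed: p = P(T > 2.8) = 0.0094
c) 0.0188 < 0.05, reject H₀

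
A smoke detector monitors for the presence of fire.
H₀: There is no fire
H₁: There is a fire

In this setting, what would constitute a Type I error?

Answer: The alarm sounds when there is no fire (false alarm)

Derivation:
Type I error: rejecting H₀ when it is actually true (false positive).
Type II error: failing to reject H₀ when H₁ is actually true (false negative).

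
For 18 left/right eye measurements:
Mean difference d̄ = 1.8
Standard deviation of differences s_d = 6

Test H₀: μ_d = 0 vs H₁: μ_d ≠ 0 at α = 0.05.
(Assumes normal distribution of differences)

df = n - 1 = 17
SE = s_d/√n = 6/√18 = 1.4142
t = d̄/SE = 1.8/1.4142 = 1.2728
Critical value: t_{0.025,17} = ±2.110
p-value ≈ 0.2202
Decision: fail to reject H₀

Answer: t = 1.2728, fail to reject H₀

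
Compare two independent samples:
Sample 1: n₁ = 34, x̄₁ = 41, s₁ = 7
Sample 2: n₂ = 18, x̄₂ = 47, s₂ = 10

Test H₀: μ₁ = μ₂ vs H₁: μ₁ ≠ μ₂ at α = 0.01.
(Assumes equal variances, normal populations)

Answer: t = -2.5272, fail to reject H₀

Derivation:
Pooled variance: s²_p = [33×7² + 17×10²]/(50) = 66.3400
s_p = 8.1449
SE = s_p×√(1/n₁ + 1/n₂) = 8.1449×√(1/34 + 1/18) = 2.3742
t = (x̄₁ - x̄₂)/SE = (41 - 47)/2.3742 = -2.5272
df = 50, t-critical = ±2.678
Decision: fail to reject H₀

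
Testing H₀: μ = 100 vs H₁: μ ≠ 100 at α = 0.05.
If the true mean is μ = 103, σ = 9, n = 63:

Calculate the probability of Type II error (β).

SE = σ/√n = 9/√63 = 1.1339
Critical values: μ₀ ± z_0.025×SE = 100 ± 1.960×1.1339
Acceptance region: (97.7776, 102.2224)
Under H₁ (μ = 103): z_high = (102.2224 - 103)/1.1339 = -0.6858, z_low = (97.7776 - 103)/1.1339 = -4.6057
β = P(not reject | H₁) = Φ(-0.6858) - Φ(-4.6057) ≈ 0.2464

Answer: β ≈ 0.2464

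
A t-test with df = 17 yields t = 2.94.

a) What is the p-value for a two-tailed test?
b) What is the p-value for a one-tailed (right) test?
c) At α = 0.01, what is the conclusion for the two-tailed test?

Using t-distribution with df = 17:
a) Two-tailed: p = 2×P(T > 2.94) = 0.0092
b) One-tailed: p = P(T > 2.94) = 0.0046
c) 0.0092 < 0.01, reject H₀

Answer: a) 0.0092, b) 0.0046, c) reject H₀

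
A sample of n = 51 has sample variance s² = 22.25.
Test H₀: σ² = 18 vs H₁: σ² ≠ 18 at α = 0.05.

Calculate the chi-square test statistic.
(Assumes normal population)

df = n - 1 = 50
χ² = (n-1)s²/σ₀² = 50×22.25/18 = 61.8056
Critical values: χ²_{0.975,50} = 32.357, χ²_{0.025,50} = 71.420
Rejection region: χ² < 32.357 or χ² > 71.420
Decision: fail to reject H₀

Answer: χ² = 61.8056, fail to reject H₀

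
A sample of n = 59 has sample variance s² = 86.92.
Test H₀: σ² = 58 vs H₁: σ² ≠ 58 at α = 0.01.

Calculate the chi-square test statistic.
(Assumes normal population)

Answer: χ² = 86.9200, fail to reject H₀

Derivation:
df = n - 1 = 58
χ² = (n-1)s²/σ₀² = 58×86.92/58 = 86.9200
Critical values: χ²_{0.995,58} = 34.008, χ²_{0.005,58} = 89.477
Rejection region: χ² < 34.008 or χ² > 89.477
Decision: fail to reject H₀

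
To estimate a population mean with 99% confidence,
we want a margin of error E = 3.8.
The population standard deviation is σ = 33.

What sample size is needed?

z_0.005 = 2.576
n = (z×σ/E)² = (2.576×33/3.8)²
n = 500.4404
Round up: n = 501

Answer: n = 501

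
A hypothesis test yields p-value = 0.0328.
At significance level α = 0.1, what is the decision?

Answer: reject H₀

Derivation:
Compare p-value to α:
0.0328 < 0.1
Decision: reject H₀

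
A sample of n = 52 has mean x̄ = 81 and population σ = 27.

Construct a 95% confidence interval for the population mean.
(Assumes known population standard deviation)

Confidence level: 95%, α = 0.05
z_0.025 = 1.960
SE = σ/√n = 27/√52 = 3.7442
Margin of error = 1.960 × 3.7442 = 7.3386
CI: x̄ ± margin = 81 ± 7.3386
CI: (73.6614, 88.3386)

Answer: (73.6614, 88.3386)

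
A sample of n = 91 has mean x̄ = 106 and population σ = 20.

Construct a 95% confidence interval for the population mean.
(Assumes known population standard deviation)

Confidence level: 95%, α = 0.05
z_0.025 = 1.960
SE = σ/√n = 20/√91 = 2.0966
Margin of error = 1.960 × 2.0966 = 4.1093
CI: x̄ ± margin = 106 ± 4.1093
CI: (101.8907, 110.1093)

Answer: (101.8907, 110.1093)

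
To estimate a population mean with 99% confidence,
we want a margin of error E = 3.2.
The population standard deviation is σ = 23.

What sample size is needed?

z_0.005 = 2.576
n = (z×σ/E)² = (2.576×23/3.2)²
n = 342.8052
Round up: n = 343

Answer: n = 343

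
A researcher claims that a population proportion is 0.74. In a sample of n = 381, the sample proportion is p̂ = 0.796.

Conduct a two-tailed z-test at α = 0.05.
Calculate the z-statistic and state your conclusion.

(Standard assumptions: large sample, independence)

H₀: p = 0.74, H₁: p ≠ 0.74
Standard error: SE = √(p₀(1-p₀)/n) = √(0.74×0.26/381) = 0.022472
z-statistic: z = (p̂ - p₀)/SE = (0.796 - 0.74)/0.022472 = 2.4920
Critical value: z_0.025 = ±1.960
p-value = 0.0127
Decision: reject H₀ at α = 0.05

Answer: z = 2.4920, reject H₀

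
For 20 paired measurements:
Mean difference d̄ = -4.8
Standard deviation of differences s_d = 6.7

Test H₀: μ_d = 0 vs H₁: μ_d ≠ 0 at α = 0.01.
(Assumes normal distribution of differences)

Answer: t = -3.2038, reject H₀

Derivation:
df = n - 1 = 19
SE = s_d/√n = 6.7/√20 = 1.4982
t = d̄/SE = -4.8/1.4982 = -3.2038
Critical value: t_{0.005,19} = ±2.861
p-value ≈ 0.0047
Decision: reject H₀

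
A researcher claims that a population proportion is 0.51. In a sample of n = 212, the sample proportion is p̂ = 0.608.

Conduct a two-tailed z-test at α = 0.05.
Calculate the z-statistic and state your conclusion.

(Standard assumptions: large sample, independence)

H₀: p = 0.51, H₁: p ≠ 0.51
Standard error: SE = √(p₀(1-p₀)/n) = √(0.51×0.49/212) = 0.034333
z-statistic: z = (p̂ - p₀)/SE = (0.608 - 0.51)/0.034333 = 2.8544
Critical value: z_0.025 = ±1.960
p-value = 0.0043
Decision: reject H₀ at α = 0.05

Answer: z = 2.8544, reject H₀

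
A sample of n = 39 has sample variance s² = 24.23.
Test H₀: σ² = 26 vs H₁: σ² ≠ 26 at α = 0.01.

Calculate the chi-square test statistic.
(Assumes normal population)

df = n - 1 = 38
χ² = (n-1)s²/σ₀² = 38×24.23/26 = 35.4131
Critical values: χ²_{0.995,38} = 19.289, χ²_{0.005,38} = 64.181
Rejection region: χ² < 19.289 or χ² > 64.181
Decision: fail to reject H₀

Answer: χ² = 35.4131, fail to reject H₀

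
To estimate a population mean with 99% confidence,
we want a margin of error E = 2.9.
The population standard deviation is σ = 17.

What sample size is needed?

Answer: n = 229

Derivation:
z_0.005 = 2.576
n = (z×σ/E)² = (2.576×17/2.9)²
n = 228.0308
Round up: n = 229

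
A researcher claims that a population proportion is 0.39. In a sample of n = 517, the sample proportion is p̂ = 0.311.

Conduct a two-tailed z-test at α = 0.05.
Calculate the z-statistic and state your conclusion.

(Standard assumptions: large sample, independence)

H₀: p = 0.39, H₁: p ≠ 0.39
Standard error: SE = √(p₀(1-p₀)/n) = √(0.39×0.61/517) = 0.021451
z-statistic: z = (p̂ - p₀)/SE = (0.311 - 0.39)/0.021451 = -3.6828
Critical value: z_0.025 = ±1.960
p-value = 0.0002
Decision: reject H₀ at α = 0.05

Answer: z = -3.6828, reject H₀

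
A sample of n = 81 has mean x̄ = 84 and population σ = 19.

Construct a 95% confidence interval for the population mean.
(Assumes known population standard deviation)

Answer: (79.8622, 88.1378)

Derivation:
Confidence level: 95%, α = 0.05
z_0.025 = 1.960
SE = σ/√n = 19/√81 = 2.1111
Margin of error = 1.960 × 2.1111 = 4.1378
CI: x̄ ± margin = 84 ± 4.1378
CI: (79.8622, 88.1378)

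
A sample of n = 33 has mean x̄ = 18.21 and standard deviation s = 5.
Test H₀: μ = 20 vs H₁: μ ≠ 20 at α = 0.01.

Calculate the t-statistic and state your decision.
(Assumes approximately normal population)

df = n - 1 = 32
SE = s/√n = 5/√33 = 0.8704
t = (x̄ - μ₀)/SE = (18.21 - 20)/0.8704 = -2.0565
Critical value: t_{0.005,32} = ±2.738
p-value ≈ 0.0480
Decision: fail to reject H₀

Answer: t = -2.0565, fail to reject H₀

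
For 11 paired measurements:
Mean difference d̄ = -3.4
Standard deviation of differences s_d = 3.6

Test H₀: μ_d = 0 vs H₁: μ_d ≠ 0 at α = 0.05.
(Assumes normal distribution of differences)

Answer: t = -3.1325, reject H₀

Derivation:
df = n - 1 = 10
SE = s_d/√n = 3.6/√11 = 1.0854
t = d̄/SE = -3.4/1.0854 = -3.1325
Critical value: t_{0.025,10} = ±2.228
p-value ≈ 0.0106
Decision: reject H₀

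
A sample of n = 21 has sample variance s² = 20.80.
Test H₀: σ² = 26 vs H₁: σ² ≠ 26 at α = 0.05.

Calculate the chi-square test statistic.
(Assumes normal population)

df = n - 1 = 20
χ² = (n-1)s²/σ₀² = 20×20.80/26 = 16.0000
Critical values: χ²_{0.975,20} = 9.591, χ²_{0.025,20} = 34.170
Rejection region: χ² < 9.591 or χ² > 34.170
Decision: fail to reject H₀

Answer: χ² = 16.0000, fail to reject H₀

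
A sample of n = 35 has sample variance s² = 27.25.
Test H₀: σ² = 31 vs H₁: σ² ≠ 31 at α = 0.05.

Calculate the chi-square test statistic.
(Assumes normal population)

Answer: χ² = 29.8871, fail to reject H₀

Derivation:
df = n - 1 = 34
χ² = (n-1)s²/σ₀² = 34×27.25/31 = 29.8871
Critical values: χ²_{0.975,34} = 19.806, χ²_{0.025,34} = 51.966
Rejection region: χ² < 19.806 or χ² > 51.966
Decision: fail to reject H₀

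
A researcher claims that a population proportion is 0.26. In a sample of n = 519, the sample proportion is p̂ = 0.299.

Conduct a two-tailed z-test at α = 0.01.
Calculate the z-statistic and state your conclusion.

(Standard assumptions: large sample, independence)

Answer: z = 2.0256, fail to reject H₀

Derivation:
H₀: p = 0.26, H₁: p ≠ 0.26
Standard error: SE = √(p₀(1-p₀)/n) = √(0.26×0.74/519) = 0.019254
z-statistic: z = (p̂ - p₀)/SE = (0.299 - 0.26)/0.019254 = 2.0256
Critical value: z_0.005 = ±2.576
p-value = 0.0428
Decision: fail to reject H₀ at α = 0.01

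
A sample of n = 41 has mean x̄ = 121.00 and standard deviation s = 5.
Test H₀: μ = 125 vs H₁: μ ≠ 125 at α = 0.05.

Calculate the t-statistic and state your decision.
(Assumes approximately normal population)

Answer: t = -5.1223, reject H₀

Derivation:
df = n - 1 = 40
SE = s/√n = 5/√41 = 0.7809
t = (x̄ - μ₀)/SE = (121.00 - 125)/0.7809 = -5.1223
Critical value: t_{0.025,40} = ±2.021
p-value < 0.0001
Decision: reject H₀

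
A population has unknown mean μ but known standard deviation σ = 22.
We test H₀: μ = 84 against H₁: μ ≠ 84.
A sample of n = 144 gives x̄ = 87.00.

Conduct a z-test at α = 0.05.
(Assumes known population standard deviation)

Answer: z = 1.6364, fail to reject H₀

Derivation:
Standard error: SE = σ/√n = 22/√144 = 1.8333
z-statistic: z = (x̄ - μ₀)/SE = (87.00 - 84)/1.8333 = 1.6364
Critical value: ±1.960
p-value = 0.1018
Decision: fail to reject H₀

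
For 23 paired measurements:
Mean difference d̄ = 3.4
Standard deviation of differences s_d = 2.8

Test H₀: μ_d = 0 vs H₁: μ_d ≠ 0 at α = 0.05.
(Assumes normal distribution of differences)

Answer: t = 5.8239, reject H₀

Derivation:
df = n - 1 = 22
SE = s_d/√n = 2.8/√23 = 0.5838
t = d̄/SE = 3.4/0.5838 = 5.8239
Critical value: t_{0.025,22} = ±2.074
p-value < 0.0001
Decision: reject H₀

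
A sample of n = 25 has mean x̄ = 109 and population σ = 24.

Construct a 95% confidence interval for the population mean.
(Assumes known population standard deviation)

Answer: (99.5920, 118.4080)

Derivation:
Confidence level: 95%, α = 0.05
z_0.025 = 1.960
SE = σ/√n = 24/√25 = 4.8000
Margin of error = 1.960 × 4.8000 = 9.4080
CI: x̄ ± margin = 109 ± 9.4080
CI: (99.5920, 118.4080)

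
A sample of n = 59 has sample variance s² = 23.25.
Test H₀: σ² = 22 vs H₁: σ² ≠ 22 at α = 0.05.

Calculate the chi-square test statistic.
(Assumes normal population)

Answer: χ² = 61.2955, fail to reject H₀

Derivation:
df = n - 1 = 58
χ² = (n-1)s²/σ₀² = 58×23.25/22 = 61.2955
Critical values: χ²_{0.975,58} = 38.844, χ²_{0.025,58} = 80.936
Rejection region: χ² < 38.844 or χ² > 80.936
Decision: fail to reject H₀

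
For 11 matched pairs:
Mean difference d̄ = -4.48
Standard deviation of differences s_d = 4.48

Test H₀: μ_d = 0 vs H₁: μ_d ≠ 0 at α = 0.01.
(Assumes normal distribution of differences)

Answer: t = -3.3166, reject H₀

Derivation:
df = n - 1 = 10
SE = s_d/√n = 4.48/√11 = 1.3508
t = d̄/SE = -4.48/1.3508 = -3.3166
Critical value: t_{0.005,10} = ±3.169
p-value ≈ 0.0078
Decision: reject H₀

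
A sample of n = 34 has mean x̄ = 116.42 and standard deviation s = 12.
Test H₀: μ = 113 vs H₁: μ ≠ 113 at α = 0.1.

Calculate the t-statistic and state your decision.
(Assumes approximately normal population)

Answer: t = 1.6618, fail to reject H₀

Derivation:
df = n - 1 = 33
SE = s/√n = 12/√34 = 2.0580
t = (x̄ - μ₀)/SE = (116.42 - 113)/2.0580 = 1.6618
Critical value: t_{0.05,33} = ±1.692
p-value ≈ 0.1060
Decision: fail to reject H₀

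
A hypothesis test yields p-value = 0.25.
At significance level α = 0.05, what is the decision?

Answer: fail to reject H₀

Derivation:
Compare p-value to α:
0.25 ≥ 0.05
Decision: fail to reject H₀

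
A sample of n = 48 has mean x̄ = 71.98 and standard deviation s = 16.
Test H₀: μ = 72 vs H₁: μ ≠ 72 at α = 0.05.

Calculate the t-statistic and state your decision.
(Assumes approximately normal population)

df = n - 1 = 47
SE = s/√n = 16/√48 = 2.3094
t = (x̄ - μ₀)/SE = (71.98 - 72)/2.3094 = -0.0087
Critical value: t_{0.025,47} = ±2.012
p-value ≈ 0.9931
Decision: fail to reject H₀

Answer: t = -0.0087, fail to reject H₀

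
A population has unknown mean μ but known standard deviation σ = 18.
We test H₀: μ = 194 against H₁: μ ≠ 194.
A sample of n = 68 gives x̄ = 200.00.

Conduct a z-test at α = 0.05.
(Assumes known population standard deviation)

Answer: z = 2.7488, reject H₀

Derivation:
Standard error: SE = σ/√n = 18/√68 = 2.1828
z-statistic: z = (x̄ - μ₀)/SE = (200.00 - 194)/2.1828 = 2.7488
Critical value: ±1.960
p-value = 0.0060
Decision: reject H₀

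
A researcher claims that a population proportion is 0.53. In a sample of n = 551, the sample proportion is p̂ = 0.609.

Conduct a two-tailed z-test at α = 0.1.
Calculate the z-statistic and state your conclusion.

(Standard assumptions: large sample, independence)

H₀: p = 0.53, H₁: p ≠ 0.53
Standard error: SE = √(p₀(1-p₀)/n) = √(0.53×0.47/551) = 0.021262
z-statistic: z = (p̂ - p₀)/SE = (0.609 - 0.53)/0.021262 = 3.7155
Critical value: z_0.05 = ±1.645
p-value = 0.0002
Decision: reject H₀ at α = 0.1

Answer: z = 3.7155, reject H₀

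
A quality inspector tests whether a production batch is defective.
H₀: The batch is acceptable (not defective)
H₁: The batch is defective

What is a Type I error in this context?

Type I error: rejecting H₀ when it is actually true (false positive).
Type II error: failing to reject H₀ when H₁ is actually true (false negative).

Answer: Rejecting an acceptable batch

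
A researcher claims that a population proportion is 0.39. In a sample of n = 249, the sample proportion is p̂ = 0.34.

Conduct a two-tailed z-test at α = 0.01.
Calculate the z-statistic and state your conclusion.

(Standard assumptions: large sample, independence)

H₀: p = 0.39, H₁: p ≠ 0.39
Standard error: SE = √(p₀(1-p₀)/n) = √(0.39×0.61/249) = 0.030910
z-statistic: z = (p̂ - p₀)/SE = (0.34 - 0.39)/0.030910 = -1.6176
Critical value: z_0.005 = ±2.576
p-value = 0.1057
Decision: fail to reject H₀ at α = 0.01

Answer: z = -1.6176, fail to reject H₀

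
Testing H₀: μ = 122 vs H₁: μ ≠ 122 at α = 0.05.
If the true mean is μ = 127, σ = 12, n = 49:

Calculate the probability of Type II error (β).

SE = σ/√n = 12/√49 = 1.7143
Critical values: μ₀ ± z_0.025×SE = 122 ± 1.960×1.7143
Acceptance region: (118.6400, 125.3600)
Under H₁ (μ = 127): z_high = (125.3600 - 127)/1.7143 = -0.9567, z_low = (118.6400 - 127)/1.7143 = -4.8766
β = P(not reject | H₁) = Φ(-0.9567) - Φ(-4.8766) ≈ 0.1694

Answer: β ≈ 0.1694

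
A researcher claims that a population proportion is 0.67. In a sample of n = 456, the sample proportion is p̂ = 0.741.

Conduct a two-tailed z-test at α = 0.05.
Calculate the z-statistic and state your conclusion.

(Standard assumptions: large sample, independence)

H₀: p = 0.67, H₁: p ≠ 0.67
Standard error: SE = √(p₀(1-p₀)/n) = √(0.67×0.33/456) = 0.022020
z-statistic: z = (p̂ - p₀)/SE = (0.741 - 0.67)/0.022020 = 3.2243
Critical value: z_0.025 = ±1.960
p-value = 0.0013
Decision: reject H₀ at α = 0.05

Answer: z = 3.2243, reject H₀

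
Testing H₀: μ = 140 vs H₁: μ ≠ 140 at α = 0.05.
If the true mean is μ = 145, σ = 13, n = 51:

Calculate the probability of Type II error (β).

Answer: β ≈ 0.2158

Derivation:
SE = σ/√n = 13/√51 = 1.8204
Critical values: μ₀ ± z_0.025×SE = 140 ± 1.960×1.8204
Acceptance region: (136.4320, 143.5680)
Under H₁ (μ = 145): z_high = (143.5680 - 145)/1.8204 = -0.7866, z_low = (136.4320 - 145)/1.8204 = -4.7067
β = P(not reject | H₁) = Φ(-0.7866) - Φ(-4.7067) ≈ 0.2158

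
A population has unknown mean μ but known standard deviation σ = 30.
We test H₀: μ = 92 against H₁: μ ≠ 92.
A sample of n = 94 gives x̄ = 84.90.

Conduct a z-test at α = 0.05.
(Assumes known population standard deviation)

Answer: z = -2.2945, reject H₀

Derivation:
Standard error: SE = σ/√n = 30/√94 = 3.0943
z-statistic: z = (x̄ - μ₀)/SE = (84.90 - 92)/3.0943 = -2.2945
Critical value: ±1.960
p-value = 0.0218
Decision: reject H₀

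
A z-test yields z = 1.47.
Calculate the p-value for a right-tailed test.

Answer: p-value ≈ 0.0708

Derivation:
For z = 1.47:
p = P(Z > 1.47) = 1 - Φ(1.47) = 0.0708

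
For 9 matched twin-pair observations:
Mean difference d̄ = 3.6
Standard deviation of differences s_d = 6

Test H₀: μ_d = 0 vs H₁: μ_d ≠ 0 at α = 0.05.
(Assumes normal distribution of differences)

Answer: t = 1.8000, fail to reject H₀

Derivation:
df = n - 1 = 8
SE = s_d/√n = 6/√9 = 2.0000
t = d̄/SE = 3.6/2.0000 = 1.8000
Critical value: t_{0.025,8} = ±2.306
p-value ≈ 0.1096
Decision: fail to reject H₀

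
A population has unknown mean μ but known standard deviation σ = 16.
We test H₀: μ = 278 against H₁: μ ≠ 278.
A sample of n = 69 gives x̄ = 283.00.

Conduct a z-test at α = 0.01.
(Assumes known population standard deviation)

Answer: z = 2.5958, reject H₀

Derivation:
Standard error: SE = σ/√n = 16/√69 = 1.9262
z-statistic: z = (x̄ - μ₀)/SE = (283.00 - 278)/1.9262 = 2.5958
Critical value: ±2.576
p-value = 0.0094
Decision: reject H₀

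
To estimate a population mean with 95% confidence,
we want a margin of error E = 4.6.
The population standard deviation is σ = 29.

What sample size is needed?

z_0.025 = 1.960
n = (z×σ/E)² = (1.960×29/4.6)²
n = 152.6836
Round up: n = 153

Answer: n = 153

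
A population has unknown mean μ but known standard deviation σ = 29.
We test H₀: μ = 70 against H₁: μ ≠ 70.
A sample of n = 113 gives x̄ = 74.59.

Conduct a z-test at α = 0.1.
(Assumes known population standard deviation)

Answer: z = 1.6825, reject H₀

Derivation:
Standard error: SE = σ/√n = 29/√113 = 2.7281
z-statistic: z = (x̄ - μ₀)/SE = (74.59 - 70)/2.7281 = 1.6825
Critical value: ±1.645
p-value = 0.0925
Decision: reject H₀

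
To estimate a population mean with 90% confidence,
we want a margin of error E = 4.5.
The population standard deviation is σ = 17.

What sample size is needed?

z_0.05 = 1.645
n = (z×σ/E)² = (1.645×17/4.5)²
n = 38.6193
Round up: n = 39

Answer: n = 39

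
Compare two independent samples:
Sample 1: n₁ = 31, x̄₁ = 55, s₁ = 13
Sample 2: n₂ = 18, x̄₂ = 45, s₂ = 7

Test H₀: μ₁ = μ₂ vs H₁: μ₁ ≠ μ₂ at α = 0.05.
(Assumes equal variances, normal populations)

Pooled variance: s²_p = [30×13² + 17×7²]/(47) = 125.5957
s_p = 11.2069
SE = s_p×√(1/n₁ + 1/n₂) = 11.2069×√(1/31 + 1/18) = 3.3210
t = (x̄₁ - x̄₂)/SE = (55 - 45)/3.3210 = 3.0111
df = 47, t-critical = ±2.012
Decision: reject H₀

Answer: t = 3.0111, reject H₀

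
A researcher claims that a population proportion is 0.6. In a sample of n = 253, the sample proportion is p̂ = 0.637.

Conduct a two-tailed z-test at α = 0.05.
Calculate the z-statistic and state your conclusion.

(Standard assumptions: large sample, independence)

H₀: p = 0.6, H₁: p ≠ 0.6
Standard error: SE = √(p₀(1-p₀)/n) = √(0.6×0.4/253) = 0.030800
z-statistic: z = (p̂ - p₀)/SE = (0.637 - 0.6)/0.030800 = 1.2013
Critical value: z_0.025 = ±1.960
p-value = 0.2296
Decision: fail to reject H₀ at α = 0.05

Answer: z = 1.2013, fail to reject H₀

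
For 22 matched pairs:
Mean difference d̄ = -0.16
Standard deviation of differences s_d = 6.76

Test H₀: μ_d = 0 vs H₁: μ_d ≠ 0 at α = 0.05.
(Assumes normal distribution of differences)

Answer: t = -0.1110, fail to reject H₀

Derivation:
df = n - 1 = 21
SE = s_d/√n = 6.76/√22 = 1.4412
t = d̄/SE = -0.16/1.4412 = -0.1110
Critical value: t_{0.025,21} = ±2.080
p-value ≈ 0.9127
Decision: fail to reject H₀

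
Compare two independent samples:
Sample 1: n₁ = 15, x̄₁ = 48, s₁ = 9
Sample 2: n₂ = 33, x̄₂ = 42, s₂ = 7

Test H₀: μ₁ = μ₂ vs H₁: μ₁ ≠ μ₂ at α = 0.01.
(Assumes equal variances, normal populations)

Pooled variance: s²_p = [14×9² + 32×7²]/(46) = 58.7391
s_p = 7.6641
SE = s_p×√(1/n₁ + 1/n₂) = 7.6641×√(1/15 + 1/33) = 2.3866
t = (x̄₁ - x̄₂)/SE = (48 - 42)/2.3866 = 2.5140
df = 46, t-critical = ±2.687
Decision: fail to reject H₀

Answer: t = 2.5140, fail to reject H₀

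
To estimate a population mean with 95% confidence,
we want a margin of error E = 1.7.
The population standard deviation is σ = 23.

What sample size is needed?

z_0.025 = 1.960
n = (z×σ/E)² = (1.960×23/1.7)²
n = 703.1856
Round up: n = 704

Answer: n = 704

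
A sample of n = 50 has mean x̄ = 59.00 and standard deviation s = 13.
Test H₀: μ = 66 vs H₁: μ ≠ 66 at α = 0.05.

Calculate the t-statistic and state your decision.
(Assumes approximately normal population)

Answer: t = -3.8075, reject H₀

Derivation:
df = n - 1 = 49
SE = s/√n = 13/√50 = 1.8385
t = (x̄ - μ₀)/SE = (59.00 - 66)/1.8385 = -3.8075
Critical value: t_{0.025,49} = ±2.010
p-value ≈ 0.0004
Decision: reject H₀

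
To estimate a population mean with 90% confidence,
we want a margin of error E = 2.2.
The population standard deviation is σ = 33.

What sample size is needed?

Answer: n = 609

Derivation:
z_0.05 = 1.645
n = (z×σ/E)² = (1.645×33/2.2)²
n = 608.8556
Round up: n = 609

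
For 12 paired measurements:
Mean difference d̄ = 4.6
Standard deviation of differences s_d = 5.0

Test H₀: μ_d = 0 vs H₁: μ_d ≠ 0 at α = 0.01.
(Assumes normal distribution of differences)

Answer: t = 3.1869, reject H₀

Derivation:
df = n - 1 = 11
SE = s_d/√n = 5.0/√12 = 1.4434
t = d̄/SE = 4.6/1.4434 = 3.1869
Critical value: t_{0.005,11} = ±3.106
p-value ≈ 0.0087
Decision: reject H₀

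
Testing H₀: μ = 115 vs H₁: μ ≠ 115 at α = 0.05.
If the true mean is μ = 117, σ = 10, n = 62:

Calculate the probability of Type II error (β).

Answer: β ≈ 0.6498

Derivation:
SE = σ/√n = 10/√62 = 1.2700
Critical values: μ₀ ± z_0.025×SE = 115 ± 1.960×1.2700
Acceptance region: (112.5108, 117.4892)
Under H₁ (μ = 117): z_high = (117.4892 - 117)/1.2700 = 0.3852, z_low = (112.5108 - 117)/1.2700 = -3.5348
β = P(not reject | H₁) = Φ(0.3852) - Φ(-3.5348) ≈ 0.6498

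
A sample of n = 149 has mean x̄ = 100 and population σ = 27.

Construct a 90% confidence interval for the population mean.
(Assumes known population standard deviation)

Answer: (96.3614, 103.6386)

Derivation:
Confidence level: 90%, α = 0.1
z_0.05 = 1.645
SE = σ/√n = 27/√149 = 2.2119
Margin of error = 1.645 × 2.2119 = 3.6386
CI: x̄ ± margin = 100 ± 3.6386
CI: (96.3614, 103.6386)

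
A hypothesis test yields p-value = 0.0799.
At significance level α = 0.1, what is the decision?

Compare p-value to α:
0.0799 < 0.1
Decision: reject H₀

Answer: reject H₀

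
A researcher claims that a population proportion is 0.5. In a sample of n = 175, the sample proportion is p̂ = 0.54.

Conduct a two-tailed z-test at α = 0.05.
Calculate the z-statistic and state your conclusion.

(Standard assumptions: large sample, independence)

H₀: p = 0.5, H₁: p ≠ 0.5
Standard error: SE = √(p₀(1-p₀)/n) = √(0.5×0.5/175) = 0.037796
z-statistic: z = (p̂ - p₀)/SE = (0.54 - 0.5)/0.037796 = 1.0583
Critical value: z_0.025 = ±1.960
p-value = 0.2899
Decision: fail to reject H₀ at α = 0.05

Answer: z = 1.0583, fail to reject H₀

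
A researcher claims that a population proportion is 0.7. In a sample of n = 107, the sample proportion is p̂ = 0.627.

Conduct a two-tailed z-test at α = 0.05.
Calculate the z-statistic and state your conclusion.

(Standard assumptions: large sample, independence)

H₀: p = 0.7, H₁: p ≠ 0.7
Standard error: SE = √(p₀(1-p₀)/n) = √(0.7×0.3/107) = 0.044301
z-statistic: z = (p̂ - p₀)/SE = (0.627 - 0.7)/0.044301 = -1.6478
Critical value: z_0.025 = ±1.960
p-value = 0.0994
Decision: fail to reject H₀ at α = 0.05

Answer: z = -1.6478, fail to reject H₀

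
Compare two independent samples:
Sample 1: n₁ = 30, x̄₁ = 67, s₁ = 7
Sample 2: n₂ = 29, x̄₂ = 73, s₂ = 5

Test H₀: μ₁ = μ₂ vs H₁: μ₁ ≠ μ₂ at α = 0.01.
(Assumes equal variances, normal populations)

Answer: t = -3.7771, reject H₀

Derivation:
Pooled variance: s²_p = [29×7² + 28×5²]/(57) = 37.2105
s_p = 6.1000
SE = s_p×√(1/n₁ + 1/n₂) = 6.1000×√(1/30 + 1/29) = 1.5885
t = (x̄₁ - x̄₂)/SE = (67 - 73)/1.5885 = -3.7771
df = 57, t-critical = ±2.665
Decision: reject H₀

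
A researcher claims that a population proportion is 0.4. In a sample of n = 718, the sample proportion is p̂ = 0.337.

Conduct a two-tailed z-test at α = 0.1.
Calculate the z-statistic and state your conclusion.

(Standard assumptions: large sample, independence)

Answer: z = -3.4458, reject H₀

Derivation:
H₀: p = 0.4, H₁: p ≠ 0.4
Standard error: SE = √(p₀(1-p₀)/n) = √(0.4×0.6/718) = 0.018283
z-statistic: z = (p̂ - p₀)/SE = (0.337 - 0.4)/0.018283 = -3.4458
Critical value: z_0.05 = ±1.645
p-value = 0.0006
Decision: reject H₀ at α = 0.1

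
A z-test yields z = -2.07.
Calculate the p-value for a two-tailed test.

Answer: p-value ≈ 0.0385

Derivation:
For z = -2.07:
p = 2×P(Z > |-2.07|) = 2×(1 - Φ(2.07)) = 0.0385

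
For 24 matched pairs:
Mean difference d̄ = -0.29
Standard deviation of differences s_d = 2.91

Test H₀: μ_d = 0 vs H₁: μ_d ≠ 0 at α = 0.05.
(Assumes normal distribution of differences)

Answer: t = -0.4882, fail to reject H₀

Derivation:
df = n - 1 = 23
SE = s_d/√n = 2.91/√24 = 0.5940
t = d̄/SE = -0.29/0.5940 = -0.4882
Critical value: t_{0.025,23} = ±2.069
p-value ≈ 0.6300
Decision: fail to reject H₀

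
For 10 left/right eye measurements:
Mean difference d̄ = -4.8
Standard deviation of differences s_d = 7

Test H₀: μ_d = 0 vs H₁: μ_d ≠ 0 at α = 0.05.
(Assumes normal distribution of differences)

Answer: t = -2.1684, fail to reject H₀

Derivation:
df = n - 1 = 9
SE = s_d/√n = 7/√10 = 2.2136
t = d̄/SE = -4.8/2.2136 = -2.1684
Critical value: t_{0.025,9} = ±2.262
p-value ≈ 0.0583
Decision: fail to reject H₀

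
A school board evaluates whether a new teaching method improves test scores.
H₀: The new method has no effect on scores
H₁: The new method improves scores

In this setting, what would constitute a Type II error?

Type I error: rejecting H₀ when it is actually true (false positive).
Type II error: failing to reject H₀ when H₁ is actually true (false negative).

Answer: Failing to adopt an effective teaching method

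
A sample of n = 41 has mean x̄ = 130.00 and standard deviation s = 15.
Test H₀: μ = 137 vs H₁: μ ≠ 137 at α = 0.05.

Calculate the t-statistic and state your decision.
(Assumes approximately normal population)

df = n - 1 = 40
SE = s/√n = 15/√41 = 2.3426
t = (x̄ - μ₀)/SE = (130.00 - 137)/2.3426 = -2.9881
Critical value: t_{0.025,40} = ±2.021
p-value ≈ 0.0048
Decision: reject H₀

Answer: t = -2.9881, reject H₀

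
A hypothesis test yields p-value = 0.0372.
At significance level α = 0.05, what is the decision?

Answer: reject H₀

Derivation:
Compare p-value to α:
0.0372 < 0.05
Decision: reject H₀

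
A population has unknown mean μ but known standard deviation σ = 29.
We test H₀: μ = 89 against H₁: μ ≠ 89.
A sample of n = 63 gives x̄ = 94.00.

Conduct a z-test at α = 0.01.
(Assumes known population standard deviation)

Standard error: SE = σ/√n = 29/√63 = 3.6537
z-statistic: z = (x̄ - μ₀)/SE = (94.00 - 89)/3.6537 = 1.3685
Critical value: ±2.576
p-value = 0.1712
Decision: fail to reject H₀

Answer: z = 1.3685, fail to reject H₀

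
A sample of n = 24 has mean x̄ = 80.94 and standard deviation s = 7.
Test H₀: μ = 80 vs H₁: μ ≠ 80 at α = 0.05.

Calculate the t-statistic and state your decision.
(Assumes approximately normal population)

Answer: t = 0.6578, fail to reject H₀

Derivation:
df = n - 1 = 23
SE = s/√n = 7/√24 = 1.4289
t = (x̄ - μ₀)/SE = (80.94 - 80)/1.4289 = 0.6578
Critical value: t_{0.025,23} = ±2.069
p-value ≈ 0.5172
Decision: fail to reject H₀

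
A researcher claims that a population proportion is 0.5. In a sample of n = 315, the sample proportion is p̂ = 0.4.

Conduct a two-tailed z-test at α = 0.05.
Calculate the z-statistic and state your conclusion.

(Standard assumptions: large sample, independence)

H₀: p = 0.5, H₁: p ≠ 0.5
Standard error: SE = √(p₀(1-p₀)/n) = √(0.5×0.5/315) = 0.028172
z-statistic: z = (p̂ - p₀)/SE = (0.4 - 0.5)/0.028172 = -3.5496
Critical value: z_0.025 = ±1.960
p-value = 0.0004
Decision: reject H₀ at α = 0.05

Answer: z = -3.5496, reject H₀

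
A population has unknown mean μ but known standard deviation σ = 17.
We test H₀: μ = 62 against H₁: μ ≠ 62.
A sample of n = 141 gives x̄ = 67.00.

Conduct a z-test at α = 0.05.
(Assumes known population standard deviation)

Standard error: SE = σ/√n = 17/√141 = 1.4317
z-statistic: z = (x̄ - μ₀)/SE = (67.00 - 62)/1.4317 = 3.4924
Critical value: ±1.960
p-value = 0.0005
Decision: reject H₀

Answer: z = 3.4924, reject H₀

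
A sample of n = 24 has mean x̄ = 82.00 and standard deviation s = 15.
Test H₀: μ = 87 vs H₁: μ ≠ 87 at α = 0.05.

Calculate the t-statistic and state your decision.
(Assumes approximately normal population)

df = n - 1 = 23
SE = s/√n = 15/√24 = 3.0619
t = (x̄ - μ₀)/SE = (82.00 - 87)/3.0619 = -1.6330
Critical value: t_{0.025,23} = ±2.069
p-value ≈ 0.1161
Decision: fail to reject H₀

Answer: t = -1.6330, fail to reject H₀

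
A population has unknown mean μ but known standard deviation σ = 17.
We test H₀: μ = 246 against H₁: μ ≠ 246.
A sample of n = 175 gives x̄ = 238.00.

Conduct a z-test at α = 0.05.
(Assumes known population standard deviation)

Answer: z = -6.2252, reject H₀

Derivation:
Standard error: SE = σ/√n = 17/√175 = 1.2851
z-statistic: z = (x̄ - μ₀)/SE = (238.00 - 246)/1.2851 = -6.2252
Critical value: ±1.960
p-value < 0.0001
Decision: reject H₀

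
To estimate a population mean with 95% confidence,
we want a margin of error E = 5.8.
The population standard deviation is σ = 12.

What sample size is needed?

z_0.025 = 1.960
n = (z×σ/E)² = (1.960×12/5.8)²
n = 16.4444
Round up: n = 17

Answer: n = 17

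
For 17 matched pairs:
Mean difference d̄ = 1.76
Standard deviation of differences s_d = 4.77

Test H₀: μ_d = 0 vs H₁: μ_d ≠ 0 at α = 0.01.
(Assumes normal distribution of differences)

df = n - 1 = 16
SE = s_d/√n = 4.77/√17 = 1.1569
t = d̄/SE = 1.76/1.1569 = 1.5213
Critical value: t_{0.005,16} = ±2.921
p-value ≈ 0.1477
Decision: fail to reject H₀

Answer: t = 1.5213, fail to reject H₀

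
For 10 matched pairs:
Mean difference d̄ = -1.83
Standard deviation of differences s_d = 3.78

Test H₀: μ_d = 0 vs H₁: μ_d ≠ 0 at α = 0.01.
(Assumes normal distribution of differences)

Answer: t = -1.5310, fail to reject H₀

Derivation:
df = n - 1 = 9
SE = s_d/√n = 3.78/√10 = 1.1953
t = d̄/SE = -1.83/1.1953 = -1.5310
Critical value: t_{0.005,9} = ±3.250
p-value ≈ 0.1601
Decision: fail to reject H₀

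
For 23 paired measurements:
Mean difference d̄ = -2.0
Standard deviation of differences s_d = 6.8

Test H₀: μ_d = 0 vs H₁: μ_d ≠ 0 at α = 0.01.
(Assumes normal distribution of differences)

Answer: t = -1.4105, fail to reject H₀

Derivation:
df = n - 1 = 22
SE = s_d/√n = 6.8/√23 = 1.4179
t = d̄/SE = -2.0/1.4179 = -1.4105
Critical value: t_{0.005,22} = ±2.819
p-value ≈ 0.1724
Decision: fail to reject H₀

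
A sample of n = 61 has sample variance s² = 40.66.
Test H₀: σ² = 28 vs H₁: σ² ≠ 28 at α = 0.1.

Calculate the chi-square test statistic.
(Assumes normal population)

df = n - 1 = 60
χ² = (n-1)s²/σ₀² = 60×40.66/28 = 87.1286
Critical values: χ²_{0.95,60} = 43.188, χ²_{0.05,60} = 79.082
Rejection region: χ² < 43.188 or χ² > 79.082
Decision: reject H₀

Answer: χ² = 87.1286, reject H₀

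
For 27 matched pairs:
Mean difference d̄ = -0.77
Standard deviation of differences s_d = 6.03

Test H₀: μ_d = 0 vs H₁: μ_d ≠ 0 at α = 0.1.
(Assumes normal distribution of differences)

df = n - 1 = 26
SE = s_d/√n = 6.03/√27 = 1.1605
t = d̄/SE = -0.77/1.1605 = -0.6635
Critical value: t_{0.05,26} = ±1.706
p-value ≈ 0.5129
Decision: fail to reject H₀

Answer: t = -0.6635, fail to reject H₀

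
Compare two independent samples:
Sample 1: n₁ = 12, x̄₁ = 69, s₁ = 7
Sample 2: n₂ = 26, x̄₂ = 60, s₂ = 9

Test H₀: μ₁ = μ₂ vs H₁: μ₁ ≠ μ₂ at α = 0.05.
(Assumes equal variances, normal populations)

Answer: t = 3.0558, reject H₀

Derivation:
Pooled variance: s²_p = [11×7² + 25×9²]/(36) = 71.2222
s_p = 8.4393
SE = s_p×√(1/n₁ + 1/n₂) = 8.4393×√(1/12 + 1/26) = 2.9452
t = (x̄₁ - x̄₂)/SE = (69 - 60)/2.9452 = 3.0558
df = 36, t-critical = ±2.028
Decision: reject H₀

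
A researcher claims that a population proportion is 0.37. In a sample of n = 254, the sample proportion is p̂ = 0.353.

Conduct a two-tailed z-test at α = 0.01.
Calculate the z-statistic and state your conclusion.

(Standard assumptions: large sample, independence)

Answer: z = -0.5612, fail to reject H₀

Derivation:
H₀: p = 0.37, H₁: p ≠ 0.37
Standard error: SE = √(p₀(1-p₀)/n) = √(0.37×0.63/254) = 0.030294
z-statistic: z = (p̂ - p₀)/SE = (0.353 - 0.37)/0.030294 = -0.5612
Critical value: z_0.005 = ±2.576
p-value = 0.5747
Decision: fail to reject H₀ at α = 0.01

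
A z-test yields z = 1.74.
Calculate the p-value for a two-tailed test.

For z = 1.74:
p = 2×P(Z > |1.74|) = 2×(1 - Φ(1.74)) = 0.0819

Answer: p-value ≈ 0.0819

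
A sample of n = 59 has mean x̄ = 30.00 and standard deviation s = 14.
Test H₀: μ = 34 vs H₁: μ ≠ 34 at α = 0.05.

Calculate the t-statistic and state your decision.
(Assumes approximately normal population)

df = n - 1 = 58
SE = s/√n = 14/√59 = 1.8226
t = (x̄ - μ₀)/SE = (30.00 - 34)/1.8226 = -2.1947
Critical value: t_{0.025,58} = ±2.002
p-value ≈ 0.0322
Decision: reject H₀

Answer: t = -2.1947, reject H₀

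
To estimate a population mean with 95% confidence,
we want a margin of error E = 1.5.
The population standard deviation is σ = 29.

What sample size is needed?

z_0.025 = 1.960
n = (z×σ/E)² = (1.960×29/1.5)²
n = 1435.9047
Round up: n = 1436

Answer: n = 1436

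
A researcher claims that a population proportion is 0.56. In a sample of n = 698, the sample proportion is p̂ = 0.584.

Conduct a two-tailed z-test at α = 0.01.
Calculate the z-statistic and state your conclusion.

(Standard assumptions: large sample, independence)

H₀: p = 0.56, H₁: p ≠ 0.56
Standard error: SE = √(p₀(1-p₀)/n) = √(0.56×0.44/698) = 0.018789
z-statistic: z = (p̂ - p₀)/SE = (0.584 - 0.56)/0.018789 = 1.2773
Critical value: z_0.005 = ±2.576
p-value = 0.2015
Decision: fail to reject H₀ at α = 0.01

Answer: z = 1.2773, fail to reject H₀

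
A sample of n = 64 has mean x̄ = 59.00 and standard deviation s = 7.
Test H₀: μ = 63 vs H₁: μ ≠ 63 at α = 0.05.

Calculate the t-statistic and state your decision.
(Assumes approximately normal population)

df = n - 1 = 63
SE = s/√n = 7/√64 = 0.8750
t = (x̄ - μ₀)/SE = (59.00 - 63)/0.8750 = -4.5714
Critical value: t_{0.025,63} = ±1.998
p-value < 0.0001
Decision: reject H₀

Answer: t = -4.5714, reject H₀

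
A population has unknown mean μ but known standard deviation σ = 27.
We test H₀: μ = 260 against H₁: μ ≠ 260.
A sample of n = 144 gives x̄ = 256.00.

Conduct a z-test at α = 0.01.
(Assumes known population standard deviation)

Standard error: SE = σ/√n = 27/√144 = 2.2500
z-statistic: z = (x̄ - μ₀)/SE = (256.00 - 260)/2.2500 = -1.7778
Critical value: ±2.576
p-value = 0.0754
Decision: fail to reject H₀

Answer: z = -1.7778, fail to reject H₀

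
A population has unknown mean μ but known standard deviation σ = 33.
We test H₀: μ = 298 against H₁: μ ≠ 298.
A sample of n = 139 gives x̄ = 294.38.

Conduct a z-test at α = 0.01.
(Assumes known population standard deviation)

Standard error: SE = σ/√n = 33/√139 = 2.7990
z-statistic: z = (x̄ - μ₀)/SE = (294.38 - 298)/2.7990 = -1.2933
Critical value: ±2.576
p-value = 0.1959
Decision: fail to reject H₀

Answer: z = -1.2933, fail to reject H₀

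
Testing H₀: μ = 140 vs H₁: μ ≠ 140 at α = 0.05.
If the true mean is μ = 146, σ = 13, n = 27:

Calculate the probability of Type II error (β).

SE = σ/√n = 13/√27 = 2.5019
Critical values: μ₀ ± z_0.025×SE = 140 ± 1.960×2.5019
Acceptance region: (135.0963, 144.9037)
Under H₁ (μ = 146): z_high = (144.9037 - 146)/2.5019 = -0.4382, z_low = (135.0963 - 146)/2.5019 = -4.3582
β = P(not reject | H₁) = Φ(-0.4382) - Φ(-4.3582) ≈ 0.3306

Answer: β ≈ 0.3306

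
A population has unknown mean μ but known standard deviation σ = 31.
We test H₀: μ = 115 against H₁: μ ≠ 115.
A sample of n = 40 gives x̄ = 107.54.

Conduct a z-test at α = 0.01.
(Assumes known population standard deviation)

Answer: z = -1.5220, fail to reject H₀

Derivation:
Standard error: SE = σ/√n = 31/√40 = 4.9015
z-statistic: z = (x̄ - μ₀)/SE = (107.54 - 115)/4.9015 = -1.5220
Critical value: ±2.576
p-value = 0.1280
Decision: fail to reject H₀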